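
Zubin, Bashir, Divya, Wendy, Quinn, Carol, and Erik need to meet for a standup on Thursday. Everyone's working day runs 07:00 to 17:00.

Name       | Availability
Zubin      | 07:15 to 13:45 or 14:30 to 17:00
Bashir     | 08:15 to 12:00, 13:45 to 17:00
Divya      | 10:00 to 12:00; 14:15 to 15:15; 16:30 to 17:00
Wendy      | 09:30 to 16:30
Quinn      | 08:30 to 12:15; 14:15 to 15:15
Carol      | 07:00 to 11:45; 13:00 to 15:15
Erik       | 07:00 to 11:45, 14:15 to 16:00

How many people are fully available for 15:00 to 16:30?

Zubin, Bashir, and Wendy can make the full 15:00-16:30 slot — that's 3.

3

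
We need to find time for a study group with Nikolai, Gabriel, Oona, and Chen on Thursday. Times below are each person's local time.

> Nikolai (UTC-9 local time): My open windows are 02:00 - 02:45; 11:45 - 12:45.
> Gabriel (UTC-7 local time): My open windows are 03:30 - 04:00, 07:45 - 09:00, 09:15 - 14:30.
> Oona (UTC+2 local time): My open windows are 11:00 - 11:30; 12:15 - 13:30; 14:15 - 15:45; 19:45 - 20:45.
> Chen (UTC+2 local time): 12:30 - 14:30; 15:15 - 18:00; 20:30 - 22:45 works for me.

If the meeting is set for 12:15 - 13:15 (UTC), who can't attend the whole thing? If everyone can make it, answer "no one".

Nikolai in UTC: 11:00-11:45, 20:45-21:45 (add 9h to convert from UTC-9).
Gabriel in UTC: 10:30-11:00, 14:45-16:00, 16:15-21:30 (add 7h to convert from UTC-7).
Oona in UTC: 09:00-09:30, 10:15-11:30, 12:15-13:45, 17:45-18:45 (subtract 2h to convert from UTC+2).
Chen in UTC: 10:30-12:30, 13:15-16:00, 18:30-20:45 (subtract 2h to convert from UTC+2).
Nikolai: not fully free for 12:15-13:15. Gabriel: not fully free for 12:15-13:15. Oona: free for 12:15-13:15. Chen: not fully free for 12:15-13:15.

Chen, Gabriel, Nikolai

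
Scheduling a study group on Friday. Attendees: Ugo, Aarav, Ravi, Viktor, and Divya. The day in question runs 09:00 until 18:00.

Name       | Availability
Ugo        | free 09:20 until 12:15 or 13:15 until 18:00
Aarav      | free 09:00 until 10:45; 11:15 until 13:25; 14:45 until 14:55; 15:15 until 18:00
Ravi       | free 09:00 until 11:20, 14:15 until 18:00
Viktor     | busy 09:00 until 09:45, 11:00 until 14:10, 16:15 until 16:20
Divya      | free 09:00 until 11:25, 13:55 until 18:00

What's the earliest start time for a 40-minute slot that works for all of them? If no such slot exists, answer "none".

Ugo free: 09:20-12:15, 13:15-18:00.
Aarav free: 09:00-10:45, 11:15-13:25, 14:45-14:55, 15:15-18:00.
Ravi free: 09:00-11:20, 14:15-18:00.
Viktor free: 09:45-11:00, 14:10-16:15, 16:20-18:00 (invert busy blocks within the working day).
Divya free: 09:00-11:25, 13:55-18:00.
Ugo ∩ Aarav: 09:20-10:45, 11:15-12:15, 13:15-13:25, 14:45-14:55, 15:15-18:00.
Ugo ∩ Aarav ∩ Ravi: 09:20-10:45, 11:15-11:20, 14:45-14:55, 15:15-18:00.
Ugo ∩ Aarav ∩ Ravi ∩ Viktor: 09:45-10:45, 14:45-14:55, 15:15-16:15, 16:20-18:00.
Ugo ∩ Aarav ∩ Ravi ∩ Viktor ∩ Divya: 09:45-10:45, 14:45-14:55, 15:15-16:15, 16:20-18:00.
The first common window of at least 40 minutes is 09:45-10:45, so the earliest start is 09:45.

09:45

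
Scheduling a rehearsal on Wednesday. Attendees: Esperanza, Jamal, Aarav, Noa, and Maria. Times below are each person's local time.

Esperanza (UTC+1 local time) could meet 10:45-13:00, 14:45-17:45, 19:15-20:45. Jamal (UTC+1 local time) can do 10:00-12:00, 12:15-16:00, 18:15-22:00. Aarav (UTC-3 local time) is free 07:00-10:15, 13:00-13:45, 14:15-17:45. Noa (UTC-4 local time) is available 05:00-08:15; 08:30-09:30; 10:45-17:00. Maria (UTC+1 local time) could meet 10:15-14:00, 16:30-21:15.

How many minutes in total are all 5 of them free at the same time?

195

Esperanza in UTC: 09:45-12:00, 13:45-16:45, 18:15-19:45 (subtract 1h to convert from UTC+1).
Jamal in UTC: 09:00-11:00, 11:15-15:00, 17:15-21:00 (subtract 1h to convert from UTC+1).
Aarav in UTC: 10:00-13:15, 16:00-16:45, 17:15-20:45 (add 3h to convert from UTC-3).
Noa in UTC: 09:00-12:15, 12:30-13:30, 14:45-21:00 (add 4h to convert from UTC-4).
Maria in UTC: 09:15-13:00, 15:30-20:15 (subtract 1h to convert from UTC+1).
Esperanza ∩ Jamal: 09:45-11:00, 11:15-12:00, 13:45-15:00, 18:15-19:45.
Esperanza ∩ Jamal ∩ Aarav: 10:00-11:00, 11:15-12:00, 18:15-19:45.
Esperanza ∩ Jamal ∩ Aarav ∩ Noa: 10:00-11:00, 11:15-12:00, 18:15-19:45.
Esperanza ∩ Jamal ∩ Aarav ∩ Noa ∩ Maria: 10:00-11:00, 11:15-12:00, 18:15-19:45.
So the common availability across everyone is 10:00-11:00, 11:15-12:00, 18:15-19:45.
Summing the common windows: 60 + 45 + 90 = 195 minutes.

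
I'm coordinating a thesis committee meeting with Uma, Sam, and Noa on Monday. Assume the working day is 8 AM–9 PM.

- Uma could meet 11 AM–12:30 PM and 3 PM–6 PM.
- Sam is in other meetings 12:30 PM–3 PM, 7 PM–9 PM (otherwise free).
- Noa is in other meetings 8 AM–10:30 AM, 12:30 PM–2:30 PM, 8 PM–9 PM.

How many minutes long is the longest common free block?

Uma free: 11:00-12:30, 15:00-18:00.
Sam free: 08:00-12:30, 15:00-19:00 (invert busy blocks within the working day).
Noa free: 10:30-12:30, 14:30-20:00 (invert busy blocks within the working day).
Uma ∩ Sam: 11:00-12:30, 15:00-18:00.
Uma ∩ Sam ∩ Noa: 11:00-12:30, 15:00-18:00.
So the common availability across everyone is 11:00-12:30, 15:00-18:00.
The longest is 15:00-18:00 at 180 minutes.

180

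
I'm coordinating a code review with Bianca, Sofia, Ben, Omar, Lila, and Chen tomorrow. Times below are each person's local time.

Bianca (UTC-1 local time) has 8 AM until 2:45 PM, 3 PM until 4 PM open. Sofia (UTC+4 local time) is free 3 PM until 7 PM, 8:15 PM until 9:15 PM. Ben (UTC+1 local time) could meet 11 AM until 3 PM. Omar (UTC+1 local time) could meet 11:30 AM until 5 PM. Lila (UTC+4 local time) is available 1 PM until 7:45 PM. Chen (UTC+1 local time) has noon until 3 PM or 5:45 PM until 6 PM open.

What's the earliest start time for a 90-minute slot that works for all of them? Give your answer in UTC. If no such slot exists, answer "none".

Bianca in UTC: 09:00-15:45, 16:00-17:00 (add 1h to convert from UTC-1).
Sofia in UTC: 11:00-15:00, 16:15-17:15 (subtract 4h to convert from UTC+4).
Ben in UTC: 10:00-14:00 (subtract 1h to convert from UTC+1).
Omar in UTC: 10:30-16:00 (subtract 1h to convert from UTC+1).
Lila in UTC: 09:00-15:45 (subtract 4h to convert from UTC+4).
Chen in UTC: 11:00-14:00, 16:45-17:00 (subtract 1h to convert from UTC+1).
Bianca ∩ Sofia: 11:00-15:00, 16:15-17:00.
Bianca ∩ Sofia ∩ Ben: 11:00-14:00.
Bianca ∩ Sofia ∩ Ben ∩ Omar: 11:00-14:00.
Bianca ∩ Sofia ∩ Ben ∩ Omar ∩ Lila: 11:00-14:00.
Bianca ∩ Sofia ∩ Ben ∩ Omar ∩ Lila ∩ Chen: 11:00-14:00.
The first common window of at least 90 minutes is 11:00-14:00, so the earliest start is 11:00.

11:00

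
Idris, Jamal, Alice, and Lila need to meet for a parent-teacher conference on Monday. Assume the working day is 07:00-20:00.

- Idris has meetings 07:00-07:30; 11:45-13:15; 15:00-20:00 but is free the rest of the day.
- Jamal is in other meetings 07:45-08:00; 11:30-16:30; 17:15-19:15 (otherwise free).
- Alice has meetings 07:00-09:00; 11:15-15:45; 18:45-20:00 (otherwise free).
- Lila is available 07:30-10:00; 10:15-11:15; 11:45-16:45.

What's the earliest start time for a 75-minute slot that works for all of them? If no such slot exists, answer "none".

Idris free: 07:30-11:45, 13:15-15:00 (invert busy blocks within the working day).
Jamal free: 07:00-07:45, 08:00-11:30, 16:30-17:15, 19:15-20:00 (invert busy blocks within the working day).
Alice free: 09:00-11:15, 15:45-18:45 (invert busy blocks within the working day).
Lila free: 07:30-10:00, 10:15-11:15, 11:45-16:45.
Idris ∩ Jamal: 07:30-07:45, 08:00-11:30.
Idris ∩ Jamal ∩ Alice: 09:00-11:15.
Idris ∩ Jamal ∩ Alice ∩ Lila: 09:00-10:00, 10:15-11:15.
No common window is at least 75 minutes long.

none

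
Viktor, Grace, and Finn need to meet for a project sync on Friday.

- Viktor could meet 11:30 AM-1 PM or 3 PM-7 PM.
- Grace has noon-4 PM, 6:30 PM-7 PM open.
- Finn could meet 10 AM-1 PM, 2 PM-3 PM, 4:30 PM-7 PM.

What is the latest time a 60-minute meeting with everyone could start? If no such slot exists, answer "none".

12:00

Viktor ∩ Grace: 12:00-13:00, 15:00-16:00, 18:30-19:00.
Viktor ∩ Grace ∩ Finn: 12:00-13:00, 18:30-19:00.
The last common window of at least 60 minutes is 12:00-13:00; a 60-minute meeting can start as late as 12:00 and still end by 13:00.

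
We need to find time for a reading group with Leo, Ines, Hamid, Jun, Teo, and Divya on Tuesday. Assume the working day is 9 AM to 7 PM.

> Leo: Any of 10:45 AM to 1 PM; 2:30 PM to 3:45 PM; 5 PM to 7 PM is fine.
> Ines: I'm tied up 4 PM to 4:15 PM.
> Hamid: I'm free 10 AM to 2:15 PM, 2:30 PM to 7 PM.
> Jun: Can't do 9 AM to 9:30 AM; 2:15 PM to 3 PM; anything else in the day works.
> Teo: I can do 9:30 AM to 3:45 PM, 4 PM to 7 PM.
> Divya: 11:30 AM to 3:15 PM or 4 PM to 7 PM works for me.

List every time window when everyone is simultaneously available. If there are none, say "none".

11:30-13:00, 15:00-15:15, 17:00-19:00

Leo free: 10:45-13:00, 14:30-15:45, 17:00-19:00.
Ines free: 09:00-16:00, 16:15-19:00 (invert busy blocks within the working day).
Hamid free: 10:00-14:15, 14:30-19:00.
Jun free: 09:30-14:15, 15:00-19:00 (invert busy blocks within the working day).
Teo free: 09:30-15:45, 16:00-19:00.
Divya free: 11:30-15:15, 16:00-19:00.
Leo ∩ Ines: 10:45-13:00, 14:30-15:45, 17:00-19:00.
Leo ∩ Ines ∩ Hamid: 10:45-13:00, 14:30-15:45, 17:00-19:00.
Leo ∩ Ines ∩ Hamid ∩ Jun: 10:45-13:00, 15:00-15:45, 17:00-19:00.
Leo ∩ Ines ∩ Hamid ∩ Jun ∩ Teo: 10:45-13:00, 15:00-15:45, 17:00-19:00.
Leo ∩ Ines ∩ Hamid ∩ Jun ∩ Teo ∩ Divya: 11:30-13:00, 15:00-15:15, 17:00-19:00.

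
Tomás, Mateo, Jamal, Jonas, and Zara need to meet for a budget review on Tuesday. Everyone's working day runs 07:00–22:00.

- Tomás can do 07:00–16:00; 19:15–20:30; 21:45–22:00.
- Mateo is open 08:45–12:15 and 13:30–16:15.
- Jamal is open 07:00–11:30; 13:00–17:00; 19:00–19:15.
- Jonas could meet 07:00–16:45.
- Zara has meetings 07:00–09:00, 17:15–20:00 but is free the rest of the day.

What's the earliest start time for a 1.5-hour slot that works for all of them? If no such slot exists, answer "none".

Tomás free: 07:00-16:00, 19:15-20:30, 21:45-22:00.
Mateo free: 08:45-12:15, 13:30-16:15.
Jamal free: 07:00-11:30, 13:00-17:00, 19:00-19:15.
Jonas free: 07:00-16:45.
Zara free: 09:00-17:15, 20:00-22:00 (invert busy blocks within the working day).
Tomás ∩ Mateo: 08:45-12:15, 13:30-16:00.
Tomás ∩ Mateo ∩ Jamal: 08:45-11:30, 13:30-16:00.
Tomás ∩ Mateo ∩ Jamal ∩ Jonas: 08:45-11:30, 13:30-16:00.
Tomás ∩ Mateo ∩ Jamal ∩ Jonas ∩ Zara: 09:00-11:30, 13:30-16:00.
So the common availability across everyone is 09:00-11:30, 13:30-16:00.
The first common window of at least 90 minutes is 09:00-11:30, so the earliest start is 09:00.

09:00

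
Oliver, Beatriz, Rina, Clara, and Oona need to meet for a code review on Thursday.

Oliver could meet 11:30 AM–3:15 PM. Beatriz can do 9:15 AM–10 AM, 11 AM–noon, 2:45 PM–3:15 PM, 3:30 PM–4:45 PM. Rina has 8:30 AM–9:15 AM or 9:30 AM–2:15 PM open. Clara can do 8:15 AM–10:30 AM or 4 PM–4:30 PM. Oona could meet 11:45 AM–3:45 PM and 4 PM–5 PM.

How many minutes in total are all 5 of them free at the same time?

0

Oliver ∩ Beatriz: 11:30-12:00, 14:45-15:15.
Oliver ∩ Beatriz ∩ Rina: 11:30-12:00.
Oliver ∩ Beatriz ∩ Rina ∩ Clara: ∅.
Oliver ∩ Beatriz ∩ Rina ∩ Clara ∩ Oona: ∅.
There is no time when everyone is free.
There is no common window, so the total is 0 minutes.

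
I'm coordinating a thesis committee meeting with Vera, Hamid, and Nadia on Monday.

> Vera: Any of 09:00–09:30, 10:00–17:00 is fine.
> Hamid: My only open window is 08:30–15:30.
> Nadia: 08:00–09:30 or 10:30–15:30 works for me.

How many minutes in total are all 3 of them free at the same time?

330

Vera ∩ Hamid: 09:00-09:30, 10:00-15:30.
Vera ∩ Hamid ∩ Nadia: 09:00-09:30, 10:30-15:30.
Summing the common windows: 30 + 300 = 330 minutes.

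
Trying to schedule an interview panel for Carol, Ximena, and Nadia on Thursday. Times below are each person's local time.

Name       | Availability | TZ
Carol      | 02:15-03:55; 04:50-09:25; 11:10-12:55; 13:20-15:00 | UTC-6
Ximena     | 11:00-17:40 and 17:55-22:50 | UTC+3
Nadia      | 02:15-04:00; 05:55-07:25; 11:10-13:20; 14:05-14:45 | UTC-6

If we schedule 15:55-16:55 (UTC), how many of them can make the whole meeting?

Carol in UTC: 08:15-09:55, 10:50-15:25, 17:10-18:55, 19:20-21:00 (add 6h to convert from UTC-6).
Ximena in UTC: 08:00-14:40, 14:55-19:50 (subtract 3h to convert from UTC+3).
Nadia in UTC: 08:15-10:00, 11:55-13:25, 17:10-19:20, 20:05-20:45 (add 6h to convert from UTC-6).
Ximena can make the full 15:55-16:55 slot — that's 1.

1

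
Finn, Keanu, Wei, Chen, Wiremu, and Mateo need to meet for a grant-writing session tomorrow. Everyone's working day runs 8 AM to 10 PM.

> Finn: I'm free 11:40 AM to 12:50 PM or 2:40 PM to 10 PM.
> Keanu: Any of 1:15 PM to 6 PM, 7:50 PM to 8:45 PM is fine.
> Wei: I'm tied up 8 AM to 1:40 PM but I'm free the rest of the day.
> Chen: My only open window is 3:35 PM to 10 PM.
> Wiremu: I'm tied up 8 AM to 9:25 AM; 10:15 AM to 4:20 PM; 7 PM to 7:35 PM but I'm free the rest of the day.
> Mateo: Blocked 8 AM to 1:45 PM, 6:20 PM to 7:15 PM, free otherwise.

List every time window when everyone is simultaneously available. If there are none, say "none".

16:20-18:00, 19:50-20:45

Finn free: 11:40-12:50, 14:40-22:00.
Keanu free: 13:15-18:00, 19:50-20:45.
Wei free: 13:40-22:00 (invert busy blocks within the working day).
Chen free: 15:35-22:00.
Wiremu free: 09:25-10:15, 16:20-19:00, 19:35-22:00 (invert busy blocks within the working day).
Mateo free: 13:45-18:20, 19:15-22:00 (invert busy blocks within the working day).
Finn ∩ Keanu: 14:40-18:00, 19:50-20:45.
Finn ∩ Keanu ∩ Wei: 14:40-18:00, 19:50-20:45.
Finn ∩ Keanu ∩ Wei ∩ Chen: 15:35-18:00, 19:50-20:45.
Finn ∩ Keanu ∩ Wei ∩ Chen ∩ Wiremu: 16:20-18:00, 19:50-20:45.
Finn ∩ Keanu ∩ Wei ∩ Chen ∩ Wiremu ∩ Mateo: 16:20-18:00, 19:50-20:45.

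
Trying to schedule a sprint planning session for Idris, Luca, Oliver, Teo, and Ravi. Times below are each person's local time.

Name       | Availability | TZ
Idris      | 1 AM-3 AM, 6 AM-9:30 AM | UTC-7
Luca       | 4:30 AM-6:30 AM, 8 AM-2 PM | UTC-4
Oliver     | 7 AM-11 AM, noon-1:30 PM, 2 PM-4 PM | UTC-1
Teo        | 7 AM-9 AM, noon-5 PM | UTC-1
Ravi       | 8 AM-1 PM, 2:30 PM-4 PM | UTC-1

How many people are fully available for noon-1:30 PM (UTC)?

Idris in UTC: 08:00-10:00, 13:00-16:30 (add 7h to convert from UTC-7).
Luca in UTC: 08:30-10:30, 12:00-18:00 (add 4h to convert from UTC-4).
Oliver in UTC: 08:00-12:00, 13:00-14:30, 15:00-17:00 (add 1h to convert from UTC-1).
Teo in UTC: 08:00-10:00, 13:00-18:00 (add 1h to convert from UTC-1).
Ravi in UTC: 09:00-14:00, 15:30-17:00 (add 1h to convert from UTC-1).
Luca and Ravi can make the full 12:00-13:30 slot — that's 2.

2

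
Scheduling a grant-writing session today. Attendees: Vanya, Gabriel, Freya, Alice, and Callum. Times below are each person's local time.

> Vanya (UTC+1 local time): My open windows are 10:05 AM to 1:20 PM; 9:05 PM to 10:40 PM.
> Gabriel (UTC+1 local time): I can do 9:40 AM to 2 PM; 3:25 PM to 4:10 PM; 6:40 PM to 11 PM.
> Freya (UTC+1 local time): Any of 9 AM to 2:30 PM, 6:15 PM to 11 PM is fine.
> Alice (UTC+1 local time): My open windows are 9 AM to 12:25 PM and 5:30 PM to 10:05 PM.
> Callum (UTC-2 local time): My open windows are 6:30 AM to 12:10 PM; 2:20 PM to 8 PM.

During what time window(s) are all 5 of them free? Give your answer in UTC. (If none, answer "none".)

09:05-11:25, 20:05-21:05

Vanya in UTC: 09:05-12:20, 20:05-21:40 (subtract 1h to convert from UTC+1).
Gabriel in UTC: 08:40-13:00, 14:25-15:10, 17:40-22:00 (subtract 1h to convert from UTC+1).
Freya in UTC: 08:00-13:30, 17:15-22:00 (subtract 1h to convert from UTC+1).
Alice in UTC: 08:00-11:25, 16:30-21:05 (subtract 1h to convert from UTC+1).
Callum in UTC: 08:30-14:10, 16:20-22:00 (add 2h to convert from UTC-2).
Vanya ∩ Gabriel: 09:05-12:20, 20:05-21:40.
Vanya ∩ Gabriel ∩ Freya: 09:05-12:20, 20:05-21:40.
Vanya ∩ Gabriel ∩ Freya ∩ Alice: 09:05-11:25, 20:05-21:05.
Vanya ∩ Gabriel ∩ Freya ∩ Alice ∩ Callum: 09:05-11:25, 20:05-21:05.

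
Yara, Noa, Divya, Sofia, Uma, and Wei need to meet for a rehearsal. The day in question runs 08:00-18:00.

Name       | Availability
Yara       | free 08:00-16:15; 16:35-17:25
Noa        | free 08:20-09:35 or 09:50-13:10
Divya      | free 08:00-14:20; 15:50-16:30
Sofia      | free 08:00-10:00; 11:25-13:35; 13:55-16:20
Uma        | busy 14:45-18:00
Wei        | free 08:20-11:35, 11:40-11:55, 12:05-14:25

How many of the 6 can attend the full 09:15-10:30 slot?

Yara free: 08:00-16:15, 16:35-17:25.
Noa free: 08:20-09:35, 09:50-13:10.
Divya free: 08:00-14:20, 15:50-16:30.
Sofia free: 08:00-10:00, 11:25-13:35, 13:55-16:20.
Uma free: 08:00-14:45 (invert busy blocks within the working day).
Wei free: 08:20-11:35, 11:40-11:55, 12:05-14:25.
Yara, Divya, Uma, and Wei can make the full 09:15-10:30 slot — that's 4.

4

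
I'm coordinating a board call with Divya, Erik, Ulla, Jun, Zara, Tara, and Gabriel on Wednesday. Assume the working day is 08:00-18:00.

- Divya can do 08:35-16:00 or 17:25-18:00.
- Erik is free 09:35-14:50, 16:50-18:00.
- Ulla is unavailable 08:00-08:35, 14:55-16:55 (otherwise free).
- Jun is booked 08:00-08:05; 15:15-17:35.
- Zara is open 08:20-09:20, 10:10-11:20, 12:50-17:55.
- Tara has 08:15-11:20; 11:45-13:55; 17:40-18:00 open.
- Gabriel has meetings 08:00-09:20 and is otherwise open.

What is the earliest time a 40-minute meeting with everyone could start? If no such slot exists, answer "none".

Divya free: 08:35-16:00, 17:25-18:00.
Erik free: 09:35-14:50, 16:50-18:00.
Ulla free: 08:35-14:55, 16:55-18:00 (invert busy blocks within the working day).
Jun free: 08:05-15:15, 17:35-18:00 (invert busy blocks within the working day).
Zara free: 08:20-09:20, 10:10-11:20, 12:50-17:55.
Tara free: 08:15-11:20, 11:45-13:55, 17:40-18:00.
Gabriel free: 09:20-18:00 (invert busy blocks within the working day).
Divya ∩ Erik: 09:35-14:50, 17:25-18:00.
Divya ∩ Erik ∩ Ulla: 09:35-14:50, 17:25-18:00.
Divya ∩ Erik ∩ Ulla ∩ Jun: 09:35-14:50, 17:35-18:00.
Divya ∩ Erik ∩ Ulla ∩ Jun ∩ Zara: 10:10-11:20, 12:50-14:50, 17:35-17:55.
Divya ∩ Erik ∩ Ulla ∩ Jun ∩ Zara ∩ Tara: 10:10-11:20, 12:50-13:55, 17:40-17:55.
Divya ∩ Erik ∩ Ulla ∩ Jun ∩ Zara ∩ Tara ∩ Gabriel: 10:10-11:20, 12:50-13:55, 17:40-17:55.
The first common window of at least 40 minutes is 10:10-11:20, so the earliest start is 10:10.

10:10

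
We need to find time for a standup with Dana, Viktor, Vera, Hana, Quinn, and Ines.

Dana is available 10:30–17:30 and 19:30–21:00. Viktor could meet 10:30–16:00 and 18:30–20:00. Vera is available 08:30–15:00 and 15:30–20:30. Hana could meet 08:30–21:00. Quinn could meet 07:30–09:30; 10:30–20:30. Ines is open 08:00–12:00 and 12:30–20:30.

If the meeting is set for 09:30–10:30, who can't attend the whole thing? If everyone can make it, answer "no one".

Dana, Quinn, Viktor

Dana: not fully free for 09:30-10:30. Viktor: not fully free for 09:30-10:30. Vera: free for 09:30-10:30. Hana: free for 09:30-10:30. Quinn: not fully free for 09:30-10:30. Ines: free for 09:30-10:30.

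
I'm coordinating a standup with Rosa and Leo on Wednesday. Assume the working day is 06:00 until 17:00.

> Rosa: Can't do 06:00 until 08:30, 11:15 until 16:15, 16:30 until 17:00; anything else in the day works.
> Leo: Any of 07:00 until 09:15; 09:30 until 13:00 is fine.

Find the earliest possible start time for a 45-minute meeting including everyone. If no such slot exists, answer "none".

Rosa free: 08:30-11:15, 16:15-16:30 (invert busy blocks within the working day).
Leo free: 07:00-09:15, 09:30-13:00.
Rosa ∩ Leo: 08:30-09:15, 09:30-11:15.
The first common window of at least 45 minutes is 08:30-09:15, so the earliest start is 08:30.

08:30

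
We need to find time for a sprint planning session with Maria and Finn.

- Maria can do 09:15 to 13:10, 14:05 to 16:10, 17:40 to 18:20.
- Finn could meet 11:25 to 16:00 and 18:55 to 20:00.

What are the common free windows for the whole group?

Maria ∩ Finn: 11:25-13:10, 14:05-16:00.
So the common availability across everyone is 11:25-13:10, 14:05-16:00.

11:25-13:10, 14:05-16:00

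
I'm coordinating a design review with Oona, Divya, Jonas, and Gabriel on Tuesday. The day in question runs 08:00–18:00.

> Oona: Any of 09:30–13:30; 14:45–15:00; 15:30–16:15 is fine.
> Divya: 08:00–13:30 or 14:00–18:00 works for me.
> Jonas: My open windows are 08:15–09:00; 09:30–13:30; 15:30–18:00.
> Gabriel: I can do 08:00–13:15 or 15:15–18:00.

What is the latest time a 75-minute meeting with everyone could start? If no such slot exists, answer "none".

12:00

Oona ∩ Divya: 09:30-13:30, 14:45-15:00, 15:30-16:15.
Oona ∩ Divya ∩ Jonas: 09:30-13:30, 15:30-16:15.
Oona ∩ Divya ∩ Jonas ∩ Gabriel: 09:30-13:15, 15:30-16:15.
So the common availability across everyone is 09:30-13:15, 15:30-16:15.
The last common window of at least 75 minutes is 09:30-13:15; a 75-minute meeting can start as late as 12:00 and still end by 13:15.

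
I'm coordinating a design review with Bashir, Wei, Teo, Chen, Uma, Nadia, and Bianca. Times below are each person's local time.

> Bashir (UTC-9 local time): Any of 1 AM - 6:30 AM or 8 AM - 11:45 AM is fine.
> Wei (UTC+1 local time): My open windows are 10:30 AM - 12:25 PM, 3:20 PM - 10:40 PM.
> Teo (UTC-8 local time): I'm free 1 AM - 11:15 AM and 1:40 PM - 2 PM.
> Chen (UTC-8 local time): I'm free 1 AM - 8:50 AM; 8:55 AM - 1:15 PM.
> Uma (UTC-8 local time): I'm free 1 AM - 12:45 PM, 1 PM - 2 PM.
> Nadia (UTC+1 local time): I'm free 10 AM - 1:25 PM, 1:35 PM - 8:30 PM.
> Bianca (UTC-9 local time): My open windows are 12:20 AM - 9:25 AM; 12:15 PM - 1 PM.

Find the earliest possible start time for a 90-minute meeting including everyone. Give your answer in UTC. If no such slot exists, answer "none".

Bashir in UTC: 10:00-15:30, 17:00-20:45 (add 9h to convert from UTC-9).
Wei in UTC: 09:30-11:25, 14:20-21:40 (subtract 1h to convert from UTC+1).
Teo in UTC: 09:00-19:15, 21:40-22:00 (add 8h to convert from UTC-8).
Chen in UTC: 09:00-16:50, 16:55-21:15 (add 8h to convert from UTC-8).
Uma in UTC: 09:00-20:45, 21:00-22:00 (add 8h to convert from UTC-8).
Nadia in UTC: 09:00-12:25, 12:35-19:30 (subtract 1h to convert from UTC+1).
Bianca in UTC: 09:20-18:25, 21:15-22:00 (add 9h to convert from UTC-9).
Bashir ∩ Wei: 10:00-11:25, 14:20-15:30, 17:00-20:45.
Bashir ∩ Wei ∩ Teo: 10:00-11:25, 14:20-15:30, 17:00-19:15.
Bashir ∩ Wei ∩ Teo ∩ Chen: 10:00-11:25, 14:20-15:30, 17:00-19:15.
Bashir ∩ Wei ∩ Teo ∩ Chen ∩ Uma: 10:00-11:25, 14:20-15:30, 17:00-19:15.
Bashir ∩ Wei ∩ Teo ∩ Chen ∩ Uma ∩ Nadia: 10:00-11:25, 14:20-15:30, 17:00-19:15.
Bashir ∩ Wei ∩ Teo ∩ Chen ∩ Uma ∩ Nadia ∩ Bianca: 10:00-11:25, 14:20-15:30, 17:00-18:25.
Those are the intersection windows.
No common window is at least 90 minutes long.

none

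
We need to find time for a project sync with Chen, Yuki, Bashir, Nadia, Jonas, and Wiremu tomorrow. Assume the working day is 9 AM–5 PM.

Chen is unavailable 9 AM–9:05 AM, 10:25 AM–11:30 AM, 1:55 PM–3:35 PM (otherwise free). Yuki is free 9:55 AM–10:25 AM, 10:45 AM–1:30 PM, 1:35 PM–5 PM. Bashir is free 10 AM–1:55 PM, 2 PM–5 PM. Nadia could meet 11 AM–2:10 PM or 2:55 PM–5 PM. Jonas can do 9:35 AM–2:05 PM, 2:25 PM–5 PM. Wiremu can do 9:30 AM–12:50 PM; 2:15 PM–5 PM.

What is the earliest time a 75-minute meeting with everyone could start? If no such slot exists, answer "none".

11:30

Chen free: 09:05-10:25, 11:30-13:55, 15:35-17:00 (invert busy blocks within the working day).
Yuki free: 09:55-10:25, 10:45-13:30, 13:35-17:00.
Bashir free: 10:00-13:55, 14:00-17:00.
Nadia free: 11:00-14:10, 14:55-17:00.
Jonas free: 09:35-14:05, 14:25-17:00.
Wiremu free: 09:30-12:50, 14:15-17:00.
Chen ∩ Yuki: 09:55-10:25, 11:30-13:30, 13:35-13:55, 15:35-17:00.
Chen ∩ Yuki ∩ Bashir: 10:00-10:25, 11:30-13:30, 13:35-13:55, 15:35-17:00.
Chen ∩ Yuki ∩ Bashir ∩ Nadia: 11:30-13:30, 13:35-13:55, 15:35-17:00.
Chen ∩ Yuki ∩ Bashir ∩ Nadia ∩ Jonas: 11:30-13:30, 13:35-13:55, 15:35-17:00.
Chen ∩ Yuki ∩ Bashir ∩ Nadia ∩ Jonas ∩ Wiremu: 11:30-12:50, 15:35-17:00.
Those are the intersection windows.
The first common window of at least 75 minutes is 11:30-12:50, so the earliest start is 11:30.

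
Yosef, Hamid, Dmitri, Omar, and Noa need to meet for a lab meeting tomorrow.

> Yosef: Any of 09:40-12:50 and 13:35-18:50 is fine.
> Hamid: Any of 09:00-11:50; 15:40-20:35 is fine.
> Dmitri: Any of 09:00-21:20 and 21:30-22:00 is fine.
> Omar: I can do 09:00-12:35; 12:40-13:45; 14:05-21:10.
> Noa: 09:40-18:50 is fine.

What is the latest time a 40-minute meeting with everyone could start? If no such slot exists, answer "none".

Yosef ∩ Hamid: 09:40-11:50, 15:40-18:50.
Yosef ∩ Hamid ∩ Dmitri: 09:40-11:50, 15:40-18:50.
Yosef ∩ Hamid ∩ Dmitri ∩ Omar: 09:40-11:50, 15:40-18:50.
Yosef ∩ Hamid ∩ Dmitri ∩ Omar ∩ Noa: 09:40-11:50, 15:40-18:50.
Those are the intersection windows.
The last common window of at least 40 minutes is 15:40-18:50; a 40-minute meeting can start as late as 18:10 and still end by 18:50.

18:10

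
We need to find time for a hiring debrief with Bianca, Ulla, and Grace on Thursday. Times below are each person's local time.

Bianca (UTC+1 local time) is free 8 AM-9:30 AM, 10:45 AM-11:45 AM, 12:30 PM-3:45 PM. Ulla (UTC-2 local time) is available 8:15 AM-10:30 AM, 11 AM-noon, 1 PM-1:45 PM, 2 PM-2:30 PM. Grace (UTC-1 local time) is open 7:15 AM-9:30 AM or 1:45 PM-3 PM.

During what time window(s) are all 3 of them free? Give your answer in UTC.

Bianca in UTC: 07:00-08:30, 09:45-10:45, 11:30-14:45 (subtract 1h to convert from UTC+1).
Ulla in UTC: 10:15-12:30, 13:00-14:00, 15:00-15:45, 16:00-16:30 (add 2h to convert from UTC-2).
Grace in UTC: 08:15-10:30, 14:45-16:00 (add 1h to convert from UTC-1).
Bianca ∩ Ulla: 10:15-10:45, 11:30-12:30, 13:00-14:00.
Bianca ∩ Ulla ∩ Grace: 10:15-10:30.

10:15-10:30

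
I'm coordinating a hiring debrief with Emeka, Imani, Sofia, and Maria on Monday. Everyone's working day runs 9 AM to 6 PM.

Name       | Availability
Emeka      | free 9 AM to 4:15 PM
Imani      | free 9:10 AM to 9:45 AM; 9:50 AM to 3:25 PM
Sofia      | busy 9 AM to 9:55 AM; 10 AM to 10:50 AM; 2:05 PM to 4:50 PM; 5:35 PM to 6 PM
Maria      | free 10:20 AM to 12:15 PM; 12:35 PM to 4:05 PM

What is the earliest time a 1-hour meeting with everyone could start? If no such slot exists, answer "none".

Emeka free: 09:00-16:15.
Imani free: 09:10-09:45, 09:50-15:25.
Sofia free: 09:55-10:00, 10:50-14:05, 16:50-17:35 (invert busy blocks within the working day).
Maria free: 10:20-12:15, 12:35-16:05.
Emeka ∩ Imani: 09:10-09:45, 09:50-15:25.
Emeka ∩ Imani ∩ Sofia: 09:55-10:00, 10:50-14:05.
Emeka ∩ Imani ∩ Sofia ∩ Maria: 10:50-12:15, 12:35-14:05.
The first common window of at least 60 minutes is 10:50-12:15, so the earliest start is 10:50.

10:50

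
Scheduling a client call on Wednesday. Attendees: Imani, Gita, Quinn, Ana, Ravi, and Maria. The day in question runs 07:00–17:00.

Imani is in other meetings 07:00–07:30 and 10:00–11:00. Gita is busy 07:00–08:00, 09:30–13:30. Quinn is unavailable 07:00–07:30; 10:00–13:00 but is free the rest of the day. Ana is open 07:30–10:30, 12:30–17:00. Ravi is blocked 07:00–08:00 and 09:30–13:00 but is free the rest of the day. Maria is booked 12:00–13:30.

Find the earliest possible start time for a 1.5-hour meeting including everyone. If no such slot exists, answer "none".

Imani free: 07:30-10:00, 11:00-17:00 (invert busy blocks within the working day).
Gita free: 08:00-09:30, 13:30-17:00 (invert busy blocks within the working day).
Quinn free: 07:30-10:00, 13:00-17:00 (invert busy blocks within the working day).
Ana free: 07:30-10:30, 12:30-17:00.
Ravi free: 08:00-09:30, 13:00-17:00 (invert busy blocks within the working day).
Maria free: 07:00-12:00, 13:30-17:00 (invert busy blocks within the working day).
Imani ∩ Gita: 08:00-09:30, 13:30-17:00.
Imani ∩ Gita ∩ Quinn: 08:00-09:30, 13:30-17:00.
Imani ∩ Gita ∩ Quinn ∩ Ana: 08:00-09:30, 13:30-17:00.
Imani ∩ Gita ∩ Quinn ∩ Ana ∩ Ravi: 08:00-09:30, 13:30-17:00.
Imani ∩ Gita ∩ Quinn ∩ Ana ∩ Ravi ∩ Maria: 08:00-09:30, 13:30-17:00.
The first common window of at least 90 minutes is 08:00-09:30, so the earliest start is 08:00.

08:00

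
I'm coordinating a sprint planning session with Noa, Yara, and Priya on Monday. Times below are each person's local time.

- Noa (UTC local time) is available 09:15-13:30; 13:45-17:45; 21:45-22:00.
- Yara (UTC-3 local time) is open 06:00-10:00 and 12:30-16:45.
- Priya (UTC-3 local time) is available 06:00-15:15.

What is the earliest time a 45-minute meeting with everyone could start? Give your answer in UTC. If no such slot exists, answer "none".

09:15

Noa in UTC: 09:15-13:30, 13:45-17:45, 21:45-22:00.
Yara in UTC: 09:00-13:00, 15:30-19:45 (add 3h to convert from UTC-3).
Priya in UTC: 09:00-18:15 (add 3h to convert from UTC-3).
Noa ∩ Yara: 09:15-13:00, 15:30-17:45.
Noa ∩ Yara ∩ Priya: 09:15-13:00, 15:30-17:45.
The first common window of at least 45 minutes is 09:15-13:00, so the earliest start is 09:15.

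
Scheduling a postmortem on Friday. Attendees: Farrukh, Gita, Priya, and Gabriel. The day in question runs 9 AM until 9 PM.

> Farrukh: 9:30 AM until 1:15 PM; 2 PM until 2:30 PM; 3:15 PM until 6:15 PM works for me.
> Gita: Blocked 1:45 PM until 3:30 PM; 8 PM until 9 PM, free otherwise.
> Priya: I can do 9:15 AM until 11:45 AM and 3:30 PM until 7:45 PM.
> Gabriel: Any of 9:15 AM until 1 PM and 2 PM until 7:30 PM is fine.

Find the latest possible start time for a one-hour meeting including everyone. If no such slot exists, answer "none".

17:15

Farrukh free: 09:30-13:15, 14:00-14:30, 15:15-18:15.
Gita free: 09:00-13:45, 15:30-20:00 (invert busy blocks within the working day).
Priya free: 09:15-11:45, 15:30-19:45.
Gabriel free: 09:15-13:00, 14:00-19:30.
Farrukh ∩ Gita: 09:30-13:15, 15:30-18:15.
Farrukh ∩ Gita ∩ Priya: 09:30-11:45, 15:30-18:15.
Farrukh ∩ Gita ∩ Priya ∩ Gabriel: 09:30-11:45, 15:30-18:15.
The last common window of at least 60 minutes is 15:30-18:15; a 60-minute meeting can start as late as 17:15 and still end by 18:15.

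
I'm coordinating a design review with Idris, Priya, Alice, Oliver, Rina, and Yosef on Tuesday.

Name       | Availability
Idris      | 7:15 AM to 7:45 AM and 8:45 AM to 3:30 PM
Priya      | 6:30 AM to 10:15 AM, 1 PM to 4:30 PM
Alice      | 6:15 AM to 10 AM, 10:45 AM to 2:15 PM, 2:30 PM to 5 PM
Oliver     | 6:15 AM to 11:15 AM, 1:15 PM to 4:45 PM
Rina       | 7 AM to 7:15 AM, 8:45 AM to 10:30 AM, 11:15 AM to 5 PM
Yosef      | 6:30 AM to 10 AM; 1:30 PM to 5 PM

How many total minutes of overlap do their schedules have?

180

Idris ∩ Priya: 07:15-07:45, 08:45-10:15, 13:00-15:30.
Idris ∩ Priya ∩ Alice: 07:15-07:45, 08:45-10:00, 13:00-14:15, 14:30-15:30.
Idris ∩ Priya ∩ Alice ∩ Oliver: 07:15-07:45, 08:45-10:00, 13:15-14:15, 14:30-15:30.
Idris ∩ Priya ∩ Alice ∩ Oliver ∩ Rina: 08:45-10:00, 13:15-14:15, 14:30-15:30.
Idris ∩ Priya ∩ Alice ∩ Oliver ∩ Rina ∩ Yosef: 08:45-10:00, 13:30-14:15, 14:30-15:30.
Summing the common windows: 75 + 45 + 60 = 180 minutes.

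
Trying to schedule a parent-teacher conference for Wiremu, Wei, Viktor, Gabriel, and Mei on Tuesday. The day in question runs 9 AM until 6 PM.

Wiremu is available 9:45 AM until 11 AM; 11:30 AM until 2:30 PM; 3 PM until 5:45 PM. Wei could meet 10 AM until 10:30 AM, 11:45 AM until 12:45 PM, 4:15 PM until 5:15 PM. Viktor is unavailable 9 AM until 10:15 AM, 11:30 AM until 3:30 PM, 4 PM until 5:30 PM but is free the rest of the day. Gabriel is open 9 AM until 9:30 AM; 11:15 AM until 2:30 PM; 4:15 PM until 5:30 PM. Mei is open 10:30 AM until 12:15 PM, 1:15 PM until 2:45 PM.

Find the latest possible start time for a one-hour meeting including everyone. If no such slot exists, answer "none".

none

Wiremu free: 09:45-11:00, 11:30-14:30, 15:00-17:45.
Wei free: 10:00-10:30, 11:45-12:45, 16:15-17:15.
Viktor free: 10:15-11:30, 15:30-16:00, 17:30-18:00 (invert busy blocks within the working day).
Gabriel free: 09:00-09:30, 11:15-14:30, 16:15-17:30.
Mei free: 10:30-12:15, 13:15-14:45.
Wiremu ∩ Wei: 10:00-10:30, 11:45-12:45, 16:15-17:15.
Wiremu ∩ Wei ∩ Viktor: 10:15-10:30.
Wiremu ∩ Wei ∩ Viktor ∩ Gabriel: ∅.
Wiremu ∩ Wei ∩ Viktor ∩ Gabriel ∩ Mei: ∅.
There is no time when everyone is free.
No common window is at least 60 minutes long.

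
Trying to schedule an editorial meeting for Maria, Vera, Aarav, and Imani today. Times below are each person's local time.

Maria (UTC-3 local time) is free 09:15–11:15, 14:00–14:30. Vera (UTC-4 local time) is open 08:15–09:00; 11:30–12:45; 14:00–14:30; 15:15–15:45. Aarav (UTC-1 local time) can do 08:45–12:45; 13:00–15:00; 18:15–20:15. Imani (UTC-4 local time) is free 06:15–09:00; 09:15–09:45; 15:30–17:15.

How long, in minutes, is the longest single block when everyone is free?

45

Maria in UTC: 12:15-14:15, 17:00-17:30 (add 3h to convert from UTC-3).
Vera in UTC: 12:15-13:00, 15:30-16:45, 18:00-18:30, 19:15-19:45 (add 4h to convert from UTC-4).
Aarav in UTC: 09:45-13:45, 14:00-16:00, 19:15-21:15 (add 1h to convert from UTC-1).
Imani in UTC: 10:15-13:00, 13:15-13:45, 19:30-21:15 (add 4h to convert from UTC-4).
Maria ∩ Vera: 12:15-13:00.
Maria ∩ Vera ∩ Aarav: 12:15-13:00.
Maria ∩ Vera ∩ Aarav ∩ Imani: 12:15-13:00.
The longest is 12:15-13:00 at 45 minutes.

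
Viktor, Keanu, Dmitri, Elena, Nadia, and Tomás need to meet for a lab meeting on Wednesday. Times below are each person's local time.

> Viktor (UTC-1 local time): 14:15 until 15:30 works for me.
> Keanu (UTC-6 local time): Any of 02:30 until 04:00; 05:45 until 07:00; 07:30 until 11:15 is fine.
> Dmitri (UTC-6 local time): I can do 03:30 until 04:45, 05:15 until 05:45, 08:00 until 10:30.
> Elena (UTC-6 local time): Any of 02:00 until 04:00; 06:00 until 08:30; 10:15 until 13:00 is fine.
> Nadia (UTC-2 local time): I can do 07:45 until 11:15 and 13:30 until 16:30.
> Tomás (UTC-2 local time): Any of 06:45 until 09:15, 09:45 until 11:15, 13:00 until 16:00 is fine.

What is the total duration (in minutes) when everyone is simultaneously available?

15

Viktor in UTC: 15:15-16:30 (add 1h to convert from UTC-1).
Keanu in UTC: 08:30-10:00, 11:45-13:00, 13:30-17:15 (add 6h to convert from UTC-6).
Dmitri in UTC: 09:30-10:45, 11:15-11:45, 14:00-16:30 (add 6h to convert from UTC-6).
Elena in UTC: 08:00-10:00, 12:00-14:30, 16:15-19:00 (add 6h to convert from UTC-6).
Nadia in UTC: 09:45-13:15, 15:30-18:30 (add 2h to convert from UTC-2).
Tomás in UTC: 08:45-11:15, 11:45-13:15, 15:00-18:00 (add 2h to convert from UTC-2).
Viktor ∩ Keanu: 15:15-16:30.
Viktor ∩ Keanu ∩ Dmitri: 15:15-16:30.
Viktor ∩ Keanu ∩ Dmitri ∩ Elena: 16:15-16:30.
Viktor ∩ Keanu ∩ Dmitri ∩ Elena ∩ Nadia: 16:15-16:30.
Viktor ∩ Keanu ∩ Dmitri ∩ Elena ∩ Nadia ∩ Tomás: 16:15-16:30.
That's a single block of 15 minutes.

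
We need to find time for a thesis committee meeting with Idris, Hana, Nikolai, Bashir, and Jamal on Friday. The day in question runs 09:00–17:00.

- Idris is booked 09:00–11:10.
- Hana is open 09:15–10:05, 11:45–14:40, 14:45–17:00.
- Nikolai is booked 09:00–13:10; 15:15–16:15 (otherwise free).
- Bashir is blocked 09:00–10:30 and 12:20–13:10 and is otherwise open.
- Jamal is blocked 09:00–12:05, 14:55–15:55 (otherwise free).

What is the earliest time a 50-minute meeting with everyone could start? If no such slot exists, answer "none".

13:10

Idris free: 11:10-17:00 (invert busy blocks within the working day).
Hana free: 09:15-10:05, 11:45-14:40, 14:45-17:00.
Nikolai free: 13:10-15:15, 16:15-17:00 (invert busy blocks within the working day).
Bashir free: 10:30-12:20, 13:10-17:00 (invert busy blocks within the working day).
Jamal free: 12:05-14:55, 15:55-17:00 (invert busy blocks within the working day).
Idris ∩ Hana: 11:45-14:40, 14:45-17:00.
Idris ∩ Hana ∩ Nikolai: 13:10-14:40, 14:45-15:15, 16:15-17:00.
Idris ∩ Hana ∩ Nikolai ∩ Bashir: 13:10-14:40, 14:45-15:15, 16:15-17:00.
Idris ∩ Hana ∩ Nikolai ∩ Bashir ∩ Jamal: 13:10-14:40, 14:45-14:55, 16:15-17:00.
The first common window of at least 50 minutes is 13:10-14:40, so the earliest start is 13:10.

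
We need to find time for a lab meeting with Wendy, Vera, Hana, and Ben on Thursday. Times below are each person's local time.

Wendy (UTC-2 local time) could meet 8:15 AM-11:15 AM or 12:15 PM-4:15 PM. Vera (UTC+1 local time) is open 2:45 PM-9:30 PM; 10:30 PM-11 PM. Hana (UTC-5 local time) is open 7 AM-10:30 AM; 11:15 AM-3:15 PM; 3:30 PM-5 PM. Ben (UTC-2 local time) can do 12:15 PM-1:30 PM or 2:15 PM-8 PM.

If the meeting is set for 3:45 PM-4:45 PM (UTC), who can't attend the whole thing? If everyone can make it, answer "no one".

Ben, Hana

Wendy in UTC: 10:15-13:15, 14:15-18:15 (add 2h to convert from UTC-2).
Vera in UTC: 13:45-20:30, 21:30-22:00 (subtract 1h to convert from UTC+1).
Hana in UTC: 12:00-15:30, 16:15-20:15, 20:30-22:00 (add 5h to convert from UTC-5).
Ben in UTC: 14:15-15:30, 16:15-22:00 (add 2h to convert from UTC-2).
Wendy: free for 15:45-16:45. Vera: free for 15:45-16:45. Hana: not fully free for 15:45-16:45. Ben: not fully free for 15:45-16:45.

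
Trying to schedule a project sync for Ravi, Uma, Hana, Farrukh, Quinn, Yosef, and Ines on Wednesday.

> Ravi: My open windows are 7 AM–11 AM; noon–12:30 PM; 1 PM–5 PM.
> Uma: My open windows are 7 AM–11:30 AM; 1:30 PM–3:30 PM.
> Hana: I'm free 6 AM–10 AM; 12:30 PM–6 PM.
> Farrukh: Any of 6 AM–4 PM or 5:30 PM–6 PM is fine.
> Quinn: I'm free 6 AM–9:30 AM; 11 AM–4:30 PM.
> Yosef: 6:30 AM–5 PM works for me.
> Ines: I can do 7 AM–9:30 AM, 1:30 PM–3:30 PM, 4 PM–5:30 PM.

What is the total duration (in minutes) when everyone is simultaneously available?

270

Ravi ∩ Uma: 07:00-11:00, 13:30-15:30.
Ravi ∩ Uma ∩ Hana: 07:00-10:00, 13:30-15:30.
Ravi ∩ Uma ∩ Hana ∩ Farrukh: 07:00-10:00, 13:30-15:30.
Ravi ∩ Uma ∩ Hana ∩ Farrukh ∩ Quinn: 07:00-09:30, 13:30-15:30.
Ravi ∩ Uma ∩ Hana ∩ Farrukh ∩ Quinn ∩ Yosef: 07:00-09:30, 13:30-15:30.
Ravi ∩ Uma ∩ Hana ∩ Farrukh ∩ Quinn ∩ Yosef ∩ Ines: 07:00-09:30, 13:30-15:30.
Summing the common windows: 150 + 120 = 270 minutes.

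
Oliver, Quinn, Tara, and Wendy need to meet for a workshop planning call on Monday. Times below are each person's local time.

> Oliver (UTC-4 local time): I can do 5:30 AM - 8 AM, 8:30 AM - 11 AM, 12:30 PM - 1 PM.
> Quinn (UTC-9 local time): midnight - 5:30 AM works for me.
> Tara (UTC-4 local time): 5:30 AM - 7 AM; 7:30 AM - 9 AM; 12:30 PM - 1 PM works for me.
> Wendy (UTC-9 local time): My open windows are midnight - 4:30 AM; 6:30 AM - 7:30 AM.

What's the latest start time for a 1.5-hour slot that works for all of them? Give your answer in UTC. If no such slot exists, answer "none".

Oliver in UTC: 09:30-12:00, 12:30-15:00, 16:30-17:00 (add 4h to convert from UTC-4).
Quinn in UTC: 09:00-14:30 (add 9h to convert from UTC-9).
Tara in UTC: 09:30-11:00, 11:30-13:00, 16:30-17:00 (add 4h to convert from UTC-4).
Wendy in UTC: 09:00-13:30, 15:30-16:30 (add 9h to convert from UTC-9).
Oliver ∩ Quinn: 09:30-12:00, 12:30-14:30.
Oliver ∩ Quinn ∩ Tara: 09:30-11:00, 11:30-12:00, 12:30-13:00.
Oliver ∩ Quinn ∩ Tara ∩ Wendy: 09:30-11:00, 11:30-12:00, 12:30-13:00.
The last common window of at least 90 minutes is 09:30-11:00; a 90-minute meeting can start as late as 09:30 and still end by 11:00.

09:30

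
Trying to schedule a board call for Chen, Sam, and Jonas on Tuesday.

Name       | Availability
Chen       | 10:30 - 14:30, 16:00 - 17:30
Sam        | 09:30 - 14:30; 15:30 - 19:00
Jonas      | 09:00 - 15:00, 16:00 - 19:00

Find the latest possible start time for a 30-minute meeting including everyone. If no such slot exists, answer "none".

Chen ∩ Sam: 10:30-14:30, 16:00-17:30.
Chen ∩ Sam ∩ Jonas: 10:30-14:30, 16:00-17:30.
The last common window of at least 30 minutes is 16:00-17:30; a 30-minute meeting can start as late as 17:00 and still end by 17:30.

17:00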